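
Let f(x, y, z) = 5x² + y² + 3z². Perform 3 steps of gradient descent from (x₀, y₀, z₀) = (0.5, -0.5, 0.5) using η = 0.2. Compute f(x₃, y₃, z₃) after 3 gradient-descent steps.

∇f = (10x, 2y, 6z)
Step 1: at (0.5, -0.5, 0.5), ∇f = (5, -1, 3) → (0.5, -0.5, 0.5) − 0.2·(5, -1, 3) = (-0.5, -0.3, -0.1)
Step 2: at (-0.5, -0.3, -0.1), ∇f = (-5, -0.6, -0.6) → (-0.5, -0.3, -0.1) − 0.2·(-5, -0.6, -0.6) = (0.5, -0.18, 0.02)
Step 3: at (0.5, -0.18, 0.02), ∇f = (5, -0.36, 0.12) → (0.5, -0.18, 0.02) − 0.2·(5, -0.36, 0.12) = (-0.5, -0.108, -0.004)
f(-0.5, -0.108, -0.004) = 1.261712

1.261712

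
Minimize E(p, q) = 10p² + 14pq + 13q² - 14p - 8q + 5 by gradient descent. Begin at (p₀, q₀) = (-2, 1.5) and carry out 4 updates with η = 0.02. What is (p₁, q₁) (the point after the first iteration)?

∇E = (20p + 14q - 14, 14p + 26q - 8)
(p₁, q₁) = (-2, 1.5) − 0.02·(-33, 3) = (-1.34, 1.44)

(-1.34, 1.44)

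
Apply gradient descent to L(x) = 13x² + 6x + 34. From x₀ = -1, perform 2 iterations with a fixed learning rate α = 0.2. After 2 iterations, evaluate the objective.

2426.92

L′(x) = 26x + 6
Step 1: L′(-1) = -20; x₁ = -1 − 0.2·(-20) = 3
Step 2: L′(3) = 84; x₂ = 3 − 0.2·84 = -13.8
L(-13.8) = 2426.92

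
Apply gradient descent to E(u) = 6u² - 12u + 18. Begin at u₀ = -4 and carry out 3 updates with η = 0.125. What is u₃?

1.625

E′(u) = 12u - 12
Step 1: E′(-4) = -60; u₁ = -4 − 0.125·(-60) = 3.5
Step 2: E′(3.5) = 30; u₂ = 3.5 − 0.125·30 = -0.25
Step 3: E′(-0.25) = -15; u₃ = -0.25 − 0.125·(-15) = 1.625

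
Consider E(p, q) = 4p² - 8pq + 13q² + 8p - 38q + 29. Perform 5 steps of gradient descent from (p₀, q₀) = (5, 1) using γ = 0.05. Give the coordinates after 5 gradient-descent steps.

(1.50984, 2.03094)

∇E = (8p - 8q + 8, -8p + 26q - 38)
Step 1: at (5, 1), ∇E = (40, -52) → (5, 1) − 0.05·(40, -52) = (3, 3.6)
Step 2: at (3, 3.6), ∇E = (3.2, 31.6) → (3, 3.6) − 0.05·(3.2, 31.6) = (2.84, 2.02)
Step 3: at (2.84, 2.02), ∇E = (14.56, -8.2) → (2.84, 2.02) − 0.05·(14.56, -8.2) = (2.112, 2.43)
Step 4: at (2.112, 2.43), ∇E = (5.456, 8.284) → (2.112, 2.43) − 0.05·(5.456, 8.284) = (1.8392, 2.0158)
Step 5: at (1.8392, 2.0158), ∇E = (6.5872, -0.3028) → (1.8392, 2.0158) − 0.05·(6.5872, -0.3028) = (1.50984, 2.03094)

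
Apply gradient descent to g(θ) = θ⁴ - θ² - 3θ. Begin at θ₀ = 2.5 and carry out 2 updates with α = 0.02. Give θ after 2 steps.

g′(θ) = 4θ³ - 2θ - 3
Step 1: g′(2.5) = 54.5; θ₁ = 2.5 − 0.02·54.5 = 1.41
Step 2: g′(1.41) = 5.392884; θ₂ = 1.41 − 0.02·5.392884 = 1.30214232

1.30214232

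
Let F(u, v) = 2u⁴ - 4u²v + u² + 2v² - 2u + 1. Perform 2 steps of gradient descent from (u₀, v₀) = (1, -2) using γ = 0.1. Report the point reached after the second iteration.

∇F = (8u³ - 8uv + 2u - 2, -4u² + 4v)
(u₁, v₁) = (1, -2) − 0.1·(24, -12) = (-1.4, -0.8)
(u₂, v₂) = (-1.4, -0.8) − 0.1·(-35.712, -11.04) = (2.1712, 0.304)

(2.1712, 0.304)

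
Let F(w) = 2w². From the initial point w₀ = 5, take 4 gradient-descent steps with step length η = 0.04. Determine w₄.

2.4893568

F′(w) = 4w
w₁ = 5 − 0.04·20 = 4.2
w₂ = 4.2 − 0.04·16.8 = 3.528
w₃ = 3.528 − 0.04·14.112 = 2.96352
w₄ = 2.96352 − 0.04·11.85408 = 2.4893568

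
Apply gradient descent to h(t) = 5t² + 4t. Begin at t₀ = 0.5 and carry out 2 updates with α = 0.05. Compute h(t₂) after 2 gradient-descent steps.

-0.546875

h′(t) = 10t + 4
t₁ = 0.5 − 0.05·9 = 0.05
t₂ = 0.05 − 0.05·4.5 = -0.175
h(-0.175) = -0.546875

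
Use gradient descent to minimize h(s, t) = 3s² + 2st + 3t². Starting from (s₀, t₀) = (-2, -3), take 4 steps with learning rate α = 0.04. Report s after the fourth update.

-0.28559872

∇h = (6s + 2t, 2s + 6t)
Step 1: at (-2, -3), ∇h = (-18, -22) → (-2, -3) − 0.04·(-18, -22) = (-1.28, -2.12)
Step 2: at (-1.28, -2.12), ∇h = (-11.92, -15.28) → (-1.28, -2.12) − 0.04·(-11.92, -15.28) = (-0.8032, -1.5088)
Step 3: at (-0.8032, -1.5088), ∇h = (-7.8368, -10.6592) → (-0.8032, -1.5088) − 0.04·(-7.8368, -10.6592) = (-0.489728, -1.082432)
Step 4: at (-0.489728, -1.082432), ∇h = (-5.103232, -7.474048) → (-0.489728, -1.082432) − 0.04·(-5.103232, -7.474048) = (-0.28559872, -0.78347008)
s = -0.28559872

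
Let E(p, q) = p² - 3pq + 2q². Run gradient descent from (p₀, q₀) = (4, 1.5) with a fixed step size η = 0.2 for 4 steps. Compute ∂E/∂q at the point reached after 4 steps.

-0.4608

∇E = (2p - 3q, -3p + 4q)
(p₁, q₁) = (4, 1.5) − 0.2·(3.5, -6) = (3.3, 2.7)
(p₂, q₂) = (3.3, 2.7) − 0.2·(-1.5, 0.9) = (3.6, 2.52)
(p₃, q₃) = (3.6, 2.52) − 0.2·(-0.36, -0.72) = (3.672, 2.664)
(p₄, q₄) = (3.672, 2.664) − 0.2·(-0.648, -0.36) = (3.8016, 2.736)
∂E/∂q at (3.8016, 2.736) = -0.4608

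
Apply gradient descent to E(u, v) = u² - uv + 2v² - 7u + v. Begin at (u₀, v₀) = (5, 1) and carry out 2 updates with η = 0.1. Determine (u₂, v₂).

(4.64, 0.98)

∇E = (2u - v - 7, -u + 4v + 1)
Step 1: at (5, 1), ∇E = (2, 0) → (5, 1) − 0.1·(2, 0) = (4.8, 1)
Step 2: at (4.8, 1), ∇E = (1.6, 0.2) → (4.8, 1) − 0.1·(1.6, 0.2) = (4.64, 0.98)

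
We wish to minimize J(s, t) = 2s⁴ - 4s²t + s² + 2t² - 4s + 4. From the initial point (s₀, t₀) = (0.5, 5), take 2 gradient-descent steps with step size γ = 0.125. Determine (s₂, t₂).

∇J = (8s³ - 8st + 2s - 4, -4s² + 4t)
Step 1: at (0.5, 5), ∇J = (-22, 19) → (0.5, 5) − 0.125·(-22, 19) = (3.25, 2.625)
Step 2: at (3.25, 2.625), ∇J = (208.875, -31.75) → (3.25, 2.625) − 0.125·(208.875, -31.75) = (-22.859375, 6.59375)

(-22.859375, 6.59375)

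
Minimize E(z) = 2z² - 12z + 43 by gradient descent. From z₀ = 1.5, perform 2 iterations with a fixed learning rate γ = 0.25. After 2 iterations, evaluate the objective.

25

E′(z) = 4z - 12
Step 1: E′(1.5) = -6; z₁ = 1.5 − 0.25·(-6) = 3
Step 2: E′(3) = 0; z₂ = 3 − 0.25·0 = 3
E(3) = 25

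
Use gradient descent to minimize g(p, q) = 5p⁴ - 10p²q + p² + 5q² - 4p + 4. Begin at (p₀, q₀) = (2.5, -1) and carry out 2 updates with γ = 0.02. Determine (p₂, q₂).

∇g = (20p³ - 20pq + 2p - 4, -10p² + 10q)
(p₁, q₁) = (2.5, -1) − 0.02·(363.5, -72.5) = (-4.77, 0.45)
(p₂, q₂) = (-4.77, 0.45) − 0.02·(-2141.23666, -223.029) = (38.0547332, 4.91058)

(38.0547332, 4.91058)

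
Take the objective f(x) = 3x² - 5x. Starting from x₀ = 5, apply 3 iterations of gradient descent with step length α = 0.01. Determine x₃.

f′(x) = 6x - 5
Step 1: f′(5) = 25; x₁ = 5 − 0.01·25 = 4.75
Step 2: f′(4.75) = 23.5; x₂ = 4.75 − 0.01·23.5 = 4.515
Step 3: f′(4.515) = 22.09; x₃ = 4.515 − 0.01·22.09 = 4.2941

4.2941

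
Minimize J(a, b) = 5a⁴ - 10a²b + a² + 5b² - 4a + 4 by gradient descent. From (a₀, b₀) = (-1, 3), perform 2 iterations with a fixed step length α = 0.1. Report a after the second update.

∇J = (20a³ - 20ab + 2a - 4, -10a² + 10b)
(a₁, b₁) = (-1, 3) − 0.1·(34, 20) = (-4.4, 1)
(a₂, b₂) = (-4.4, 1) − 0.1·(-1628.48, -183.6) = (158.448, 19.36)
a = 158.448

158.448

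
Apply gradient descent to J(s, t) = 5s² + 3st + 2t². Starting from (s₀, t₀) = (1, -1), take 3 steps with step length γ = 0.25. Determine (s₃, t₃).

(-2.953125, -1.265625)

∇J = (10s + 3t, 3s + 4t)
(s₁, t₁) = (1, -1) − 0.25·(7, -1) = (-0.75, -0.75)
(s₂, t₂) = (-0.75, -0.75) − 0.25·(-9.75, -5.25) = (1.6875, 0.5625)
(s₃, t₃) = (1.6875, 0.5625) − 0.25·(18.5625, 7.3125) = (-2.953125, -1.265625)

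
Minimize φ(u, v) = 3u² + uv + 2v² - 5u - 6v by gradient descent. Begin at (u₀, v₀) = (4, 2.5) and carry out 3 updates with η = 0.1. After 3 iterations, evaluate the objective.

∇φ = (6u + v - 5, u + 4v - 6)
(u₁, v₁) = (4, 2.5) − 0.1·(21.5, 8) = (1.85, 1.7)
(u₂, v₂) = (1.85, 1.7) − 0.1·(7.8, 2.65) = (1.07, 1.435)
(u₃, v₃) = (1.07, 1.435) − 0.1·(2.855, 0.81) = (0.7845, 1.354)
φ(0.7845, 1.354) = -5.47133425

-5.47133425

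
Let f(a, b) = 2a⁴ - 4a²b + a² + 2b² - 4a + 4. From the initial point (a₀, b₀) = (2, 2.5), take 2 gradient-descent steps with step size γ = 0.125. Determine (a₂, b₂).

∇f = (8a³ - 8ab + 2a - 4, -4a² + 4b)
Step 1: at (2, 2.5), ∇f = (24, -6) → (2, 2.5) − 0.125·(24, -6) = (-1, 3.25)
Step 2: at (-1, 3.25), ∇f = (12, 9) → (-1, 3.25) − 0.125·(12, 9) = (-2.5, 2.125)

(-2.5, 2.125)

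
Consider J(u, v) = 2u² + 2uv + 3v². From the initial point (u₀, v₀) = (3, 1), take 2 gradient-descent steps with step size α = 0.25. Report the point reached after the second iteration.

∇J = (4u + 2v, 2u + 6v)
(u₁, v₁) = (3, 1) − 0.25·(14, 12) = (-0.5, -2)
(u₂, v₂) = (-0.5, -2) − 0.25·(-6, -13) = (1, 1.25)

(1, 1.25)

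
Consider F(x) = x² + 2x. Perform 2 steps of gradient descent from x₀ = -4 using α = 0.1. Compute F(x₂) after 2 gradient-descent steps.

F′(x) = 2x + 2
x₁ = -4 − 0.1·(-6) = -3.4
x₂ = -3.4 − 0.1·(-4.8) = -2.92
F(-2.92) = 2.6864

2.6864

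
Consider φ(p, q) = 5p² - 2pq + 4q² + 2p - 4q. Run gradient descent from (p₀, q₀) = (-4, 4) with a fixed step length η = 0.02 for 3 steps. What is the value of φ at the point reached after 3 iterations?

∇φ = (10p - 2q + 2, -2p + 8q - 4)
Step 1: at (-4, 4), ∇φ = (-46, 36) → (-4, 4) − 0.02·(-46, 36) = (-3.08, 3.28)
Step 2: at (-3.08, 3.28), ∇φ = (-35.36, 28.4) → (-3.08, 3.28) − 0.02·(-35.36, 28.4) = (-2.3728, 2.712)
Step 3: at (-2.3728, 2.712), ∇φ = (-27.152, 22.4416) → (-2.3728, 2.712) − 0.02·(-27.152, 22.4416) = (-1.82976, 2.263168)
φ(-1.82976, 2.263168) = 32.797742432256

32.797742432256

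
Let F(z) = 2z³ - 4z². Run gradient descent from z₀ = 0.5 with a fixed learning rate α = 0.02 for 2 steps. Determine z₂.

F′(z) = 6z² - 8z
Step 1: F′(0.5) = -2.5; z₁ = 0.5 − 0.02·(-2.5) = 0.55
Step 2: F′(0.55) = -2.585; z₂ = 0.55 − 0.02·(-2.585) = 0.6017

0.6017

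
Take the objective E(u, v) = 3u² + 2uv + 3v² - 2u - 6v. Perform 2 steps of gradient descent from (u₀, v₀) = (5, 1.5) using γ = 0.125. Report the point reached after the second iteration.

∇E = (6u + 2v - 2, 2u + 6v - 6)
Step 1: at (5, 1.5), ∇E = (31, 13) → (5, 1.5) − 0.125·(31, 13) = (1.125, -0.125)
Step 2: at (1.125, -0.125), ∇E = (4.5, -4.5) → (1.125, -0.125) − 0.125·(4.5, -4.5) = (0.5625, 0.4375)

(0.5625, 0.4375)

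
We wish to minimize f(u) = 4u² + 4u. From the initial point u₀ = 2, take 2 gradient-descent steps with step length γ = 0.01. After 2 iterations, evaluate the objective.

16.909824

f′(u) = 8u + 4
u₁ = 2 − 0.01·20 = 1.8
u₂ = 1.8 − 0.01·18.4 = 1.616
f(1.616) = 16.909824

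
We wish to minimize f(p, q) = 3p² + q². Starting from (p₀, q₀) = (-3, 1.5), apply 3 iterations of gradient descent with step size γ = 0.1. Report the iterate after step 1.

(-1.2, 1.2)

∇f = (6p, 2q)
Step 1: at (-3, 1.5), ∇f = (-18, 3) → (-3, 1.5) − 0.1·(-18, 3) = (-1.2, 1.2)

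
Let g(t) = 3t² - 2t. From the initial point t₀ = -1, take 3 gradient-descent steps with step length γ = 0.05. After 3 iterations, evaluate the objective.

g′(t) = 6t - 2
t₁ = -1 − 0.05·(-8) = -0.6
t₂ = -0.6 − 0.05·(-5.6) = -0.32
t₃ = -0.32 − 0.05·(-3.92) = -0.124
g(-0.124) = 0.294128

0.294128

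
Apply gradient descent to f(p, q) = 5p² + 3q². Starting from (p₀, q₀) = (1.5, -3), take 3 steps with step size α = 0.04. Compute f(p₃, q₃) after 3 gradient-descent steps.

5.727778071552

∇f = (10p, 6q)
Step 1: at (1.5, -3), ∇f = (15, -18) → (1.5, -3) − 0.04·(15, -18) = (0.9, -2.28)
Step 2: at (0.9, -2.28), ∇f = (9, -13.68) → (0.9, -2.28) − 0.04·(9, -13.68) = (0.54, -1.7328)
Step 3: at (0.54, -1.7328), ∇f = (5.4, -10.3968) → (0.54, -1.7328) − 0.04·(5.4, -10.3968) = (0.324, -1.316928)
f(0.324, -1.316928) = 5.727778071552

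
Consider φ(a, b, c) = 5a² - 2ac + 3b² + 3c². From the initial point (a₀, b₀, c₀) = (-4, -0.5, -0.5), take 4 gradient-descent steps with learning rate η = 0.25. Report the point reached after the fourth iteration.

(-27.5, -0.03125, 11.375)

∇φ = (10a - 2c, 6b, -2a + 6c)
(a₁, b₁, c₁) = (-4, -0.5, -0.5) − 0.25·(-39, -3, 5) = (5.75, 0.25, -1.75)
(a₂, b₂, c₂) = (5.75, 0.25, -1.75) − 0.25·(61, 1.5, -22) = (-9.5, -0.125, 3.75)
(a₃, b₃, c₃) = (-9.5, -0.125, 3.75) − 0.25·(-102.5, -0.75, 41.5) = (16.125, 0.0625, -6.625)
(a₄, b₄, c₄) = (16.125, 0.0625, -6.625) − 0.25·(174.5, 0.375, -72) = (-27.5, -0.03125, 11.375)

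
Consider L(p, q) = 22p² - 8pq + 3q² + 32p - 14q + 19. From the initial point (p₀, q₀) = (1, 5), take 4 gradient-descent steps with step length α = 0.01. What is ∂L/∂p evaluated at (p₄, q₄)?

∇L = (44p - 8q + 32, -8p + 6q - 14)
(p₁, q₁) = (1, 5) − 0.01·(36, 8) = (0.64, 4.92)
(p₂, q₂) = (0.64, 4.92) − 0.01·(20.8, 10.4) = (0.432, 4.816)
(p₃, q₃) = (0.432, 4.816) − 0.01·(12.48, 11.44) = (0.3072, 4.7016)
(p₄, q₄) = (0.3072, 4.7016) − 0.01·(7.904, 11.752) = (0.22816, 4.58408)
∂L/∂p at (0.22816, 4.58408) = 5.3664

5.3664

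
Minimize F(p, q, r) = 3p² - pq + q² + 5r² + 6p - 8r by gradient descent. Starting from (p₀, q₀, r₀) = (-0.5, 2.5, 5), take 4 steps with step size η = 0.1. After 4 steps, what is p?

∇F = (6p - q + 6, -p + 2q, 10r - 8)
(p₁, q₁, r₁) = (-0.5, 2.5, 5) − 0.1·(0.5, 5.5, 42) = (-0.55, 1.95, 0.8)
(p₂, q₂, r₂) = (-0.55, 1.95, 0.8) − 0.1·(0.75, 4.45, 0) = (-0.625, 1.505, 0.8)
(p₃, q₃, r₃) = (-0.625, 1.505, 0.8) − 0.1·(0.745, 3.635, 0) = (-0.6995, 1.1415, 0.8)
(p₄, q₄, r₄) = (-0.6995, 1.1415, 0.8) − 0.1·(0.6615, 2.9825, 0) = (-0.76565, 0.84325, 0.8)
p = -0.76565

-0.76565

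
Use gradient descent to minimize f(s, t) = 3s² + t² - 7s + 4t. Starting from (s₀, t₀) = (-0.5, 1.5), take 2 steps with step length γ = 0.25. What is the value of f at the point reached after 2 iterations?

-6.796875

∇f = (6s - 7, 2t + 4)
Step 1: at (-0.5, 1.5), ∇f = (-10, 7) → (-0.5, 1.5) − 0.25·(-10, 7) = (2, -0.25)
Step 2: at (2, -0.25), ∇f = (5, 3.5) → (2, -0.25) − 0.25·(5, 3.5) = (0.75, -1.125)
f(0.75, -1.125) = -6.796875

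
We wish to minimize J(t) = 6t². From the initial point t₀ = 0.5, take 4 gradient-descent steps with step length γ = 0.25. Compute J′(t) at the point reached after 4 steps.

J′(t) = 12t
t₁ = 0.5 − 0.25·6 = -1
t₂ = -1 − 0.25·(-12) = 2
t₃ = 2 − 0.25·24 = -4
t₄ = -4 − 0.25·(-48) = 8
J′(t) at (8) = 96

96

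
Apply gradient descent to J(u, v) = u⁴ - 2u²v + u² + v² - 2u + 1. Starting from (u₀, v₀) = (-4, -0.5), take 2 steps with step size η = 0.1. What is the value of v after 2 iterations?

∇J = (4u³ - 4uv + 2u - 2, -2u² + 2v)
(u₁, v₁) = (-4, -0.5) − 0.1·(-274, -33) = (23.4, 2.8)
(u₂, v₂) = (23.4, 2.8) − 0.1·(51034.336, -1089.52) = (-5080.0336, 111.752)
v = 111.752

111.752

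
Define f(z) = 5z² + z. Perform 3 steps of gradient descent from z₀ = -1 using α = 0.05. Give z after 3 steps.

f′(z) = 10z + 1
Step 1: f′(-1) = -9; z₁ = -1 − 0.05·(-9) = -0.55
Step 2: f′(-0.55) = -4.5; z₂ = -0.55 − 0.05·(-4.5) = -0.325
Step 3: f′(-0.325) = -2.25; z₃ = -0.325 − 0.05·(-2.25) = -0.2125

-0.2125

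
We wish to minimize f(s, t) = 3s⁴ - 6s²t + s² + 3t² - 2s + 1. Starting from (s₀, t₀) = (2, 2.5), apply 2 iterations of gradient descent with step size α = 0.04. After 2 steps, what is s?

∇f = (12s³ - 12st + 2s - 2, -6s² + 6t)
Step 1: at (2, 2.5), ∇f = (38, -9) → (2, 2.5) − 0.04·(38, -9) = (0.48, 2.86)
Step 2: at (0.48, 2.86), ∇f = (-16.186496, 15.7776) → (0.48, 2.86) − 0.04·(-16.186496, 15.7776) = (1.12745984, 2.228896)
s = 1.12745984

1.12745984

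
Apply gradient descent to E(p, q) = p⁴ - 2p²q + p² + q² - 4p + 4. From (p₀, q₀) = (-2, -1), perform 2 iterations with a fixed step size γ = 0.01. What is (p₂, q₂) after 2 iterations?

∇E = (4p³ - 4pq + 2p - 4, -2p² + 2q)
Step 1: at (-2, -1), ∇E = (-48, -10) → (-2, -1) − 0.01·(-48, -10) = (-1.52, -0.9)
Step 2: at (-1.52, -0.9), ∇E = (-26.559232, -6.4208) → (-1.52, -0.9) − 0.01·(-26.559232, -6.4208) = (-1.25440768, -0.835792)

(-1.25440768, -0.835792)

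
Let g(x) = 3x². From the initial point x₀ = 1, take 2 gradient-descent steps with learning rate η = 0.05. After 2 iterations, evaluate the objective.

g′(x) = 6x
x₁ = 1 − 0.05·6 = 0.7
x₂ = 0.7 − 0.05·4.2 = 0.49
g(0.49) = 0.7203

0.7203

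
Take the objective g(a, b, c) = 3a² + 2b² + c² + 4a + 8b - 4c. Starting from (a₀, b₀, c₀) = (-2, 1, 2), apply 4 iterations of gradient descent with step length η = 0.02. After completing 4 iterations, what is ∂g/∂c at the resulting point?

0

∇g = (6a + 4, 4b + 8, 2c - 4)
(a₁, b₁, c₁) = (-2, 1, 2) − 0.02·(-8, 12, 0) = (-1.84, 0.76, 2)
(a₂, b₂, c₂) = (-1.84, 0.76, 2) − 0.02·(-7.04, 11.04, 0) = (-1.6992, 0.5392, 2)
(a₃, b₃, c₃) = (-1.6992, 0.5392, 2) − 0.02·(-6.1952, 10.1568, 0) = (-1.575296, 0.336064, 2)
(a₄, b₄, c₄) = (-1.575296, 0.336064, 2) − 0.02·(-5.451776, 9.344256, 0) = (-1.46626048, 0.14917888, 2)
∂g/∂c at (-1.46626048, 0.14917888, 2) = 0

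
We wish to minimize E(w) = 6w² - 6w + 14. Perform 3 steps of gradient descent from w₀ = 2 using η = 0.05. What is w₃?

0.596

E′(w) = 12w - 6
Step 1: E′(2) = 18; w₁ = 2 − 0.05·18 = 1.1
Step 2: E′(1.1) = 7.2; w₂ = 1.1 − 0.05·7.2 = 0.74
Step 3: E′(0.74) = 2.88; w₃ = 0.74 − 0.05·2.88 = 0.596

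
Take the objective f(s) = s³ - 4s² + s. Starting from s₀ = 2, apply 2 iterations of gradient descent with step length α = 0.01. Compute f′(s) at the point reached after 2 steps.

-2.754545203413

f′(s) = 3s² - 8s + 1
Step 1: f′(2) = -3; s₁ = 2 − 0.01·(-3) = 2.03
Step 2: f′(2.03) = -2.8773; s₂ = 2.03 − 0.01·(-2.8773) = 2.058773
f′(s) at (2.058773) = -2.754545203413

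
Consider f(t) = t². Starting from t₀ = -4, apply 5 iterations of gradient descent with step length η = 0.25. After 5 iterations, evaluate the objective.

f′(t) = 2t
Step 1: f′(-4) = -8; t₁ = -4 − 0.25·(-8) = -2
Step 2: f′(-2) = -4; t₂ = -2 − 0.25·(-4) = -1
Step 3: f′(-1) = -2; t₃ = -1 − 0.25·(-2) = -0.5
Step 4: f′(-0.5) = -1; t₄ = -0.5 − 0.25·(-1) = -0.25
Step 5: f′(-0.25) = -0.5; t₅ = -0.25 − 0.25·(-0.5) = -0.125
f(-0.125) = 0.015625

0.015625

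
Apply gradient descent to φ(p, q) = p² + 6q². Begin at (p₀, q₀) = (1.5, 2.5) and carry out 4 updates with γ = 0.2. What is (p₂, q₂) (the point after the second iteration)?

∇φ = (2p, 12q)
Step 1: at (1.5, 2.5), ∇φ = (3, 30) → (1.5, 2.5) − 0.2·(3, 30) = (0.9, -3.5)
Step 2: at (0.9, -3.5), ∇φ = (1.8, -42) → (0.9, -3.5) − 0.2·(1.8, -42) = (0.54, 4.9)

(0.54, 4.9)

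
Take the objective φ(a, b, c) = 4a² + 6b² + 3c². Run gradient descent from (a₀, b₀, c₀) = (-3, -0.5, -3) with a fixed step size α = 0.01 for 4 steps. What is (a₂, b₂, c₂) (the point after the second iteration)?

(-2.5392, -0.3872, -2.6508)

∇φ = (8a, 12b, 6c)
Step 1: at (-3, -0.5, -3), ∇φ = (-24, -6, -18) → (-3, -0.5, -3) − 0.01·(-24, -6, -18) = (-2.76, -0.44, -2.82)
Step 2: at (-2.76, -0.44, -2.82), ∇φ = (-22.08, -5.28, -16.92) → (-2.76, -0.44, -2.82) − 0.01·(-22.08, -5.28, -16.92) = (-2.5392, -0.3872, -2.6508)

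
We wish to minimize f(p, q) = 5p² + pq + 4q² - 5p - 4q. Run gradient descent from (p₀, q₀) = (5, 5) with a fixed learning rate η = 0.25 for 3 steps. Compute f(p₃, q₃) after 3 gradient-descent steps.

∇f = (10p + q - 5, p + 8q - 4)
Step 1: at (5, 5), ∇f = (50, 41) → (5, 5) − 0.25·(50, 41) = (-7.5, -5.25)
Step 2: at (-7.5, -5.25), ∇f = (-85.25, -53.5) → (-7.5, -5.25) − 0.25·(-85.25, -53.5) = (13.8125, 8.125)
Step 3: at (13.8125, 8.125), ∇f = (141.25, 74.8125) → (13.8125, 8.125) − 0.25·(141.25, 74.8125) = (-21.5, -10.578125)
f(-21.5, -10.578125) = 3136.0791015625

3136.0791015625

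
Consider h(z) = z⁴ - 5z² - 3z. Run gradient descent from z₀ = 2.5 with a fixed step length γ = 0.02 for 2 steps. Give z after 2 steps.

1.75762072

h′(z) = 4z³ - 10z - 3
Step 1: h′(2.5) = 34.5; z₁ = 2.5 − 0.02·34.5 = 1.81
Step 2: h′(1.81) = 2.618964; z₂ = 1.81 − 0.02·2.618964 = 1.75762072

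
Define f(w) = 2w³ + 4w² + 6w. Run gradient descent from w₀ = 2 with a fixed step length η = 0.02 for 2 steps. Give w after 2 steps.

f′(w) = 6w² + 8w + 6
Step 1: f′(2) = 46; w₁ = 2 − 0.02·46 = 1.08
Step 2: f′(1.08) = 21.6384; w₂ = 1.08 − 0.02·21.6384 = 0.647232

0.647232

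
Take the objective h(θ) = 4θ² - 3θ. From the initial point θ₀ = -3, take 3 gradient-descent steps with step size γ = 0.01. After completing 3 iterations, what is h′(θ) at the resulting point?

h′(θ) = 8θ - 3
Step 1: h′(-3) = -27; θ₁ = -3 − 0.01·(-27) = -2.73
Step 2: h′(-2.73) = -24.84; θ₂ = -2.73 − 0.01·(-24.84) = -2.4816
Step 3: h′(-2.4816) = -22.8528; θ₃ = -2.4816 − 0.01·(-22.8528) = -2.253072
h′(θ) at (-2.253072) = -21.024576

-21.024576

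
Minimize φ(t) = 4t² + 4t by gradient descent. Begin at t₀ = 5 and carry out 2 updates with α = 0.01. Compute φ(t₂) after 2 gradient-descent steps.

φ′(t) = 8t + 4
t₁ = 5 − 0.01·44 = 4.56
t₂ = 4.56 − 0.01·40.48 = 4.1552
φ(4.1552) = 85.68354816

85.68354816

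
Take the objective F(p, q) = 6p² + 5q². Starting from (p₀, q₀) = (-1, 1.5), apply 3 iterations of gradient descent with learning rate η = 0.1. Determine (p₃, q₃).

(0.008, 0)

∇F = (12p, 10q)
(p₁, q₁) = (-1, 1.5) − 0.1·(-12, 15) = (0.2, 0)
(p₂, q₂) = (0.2, 0) − 0.1·(2.4, 0) = (-0.04, 0)
(p₃, q₃) = (-0.04, 0) − 0.1·(-0.48, 0) = (0.008, 0)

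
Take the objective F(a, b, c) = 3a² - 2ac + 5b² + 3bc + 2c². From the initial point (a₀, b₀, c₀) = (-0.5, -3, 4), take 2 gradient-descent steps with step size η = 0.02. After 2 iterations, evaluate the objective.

∇F = (6a - 2c, 10b + 3c, -2a + 3b + 4c)
(a₁, b₁, c₁) = (-0.5, -3, 4) − 0.02·(-11, -18, 8) = (-0.28, -2.64, 3.84)
(a₂, b₂, c₂) = (-0.28, -2.64, 3.84) − 0.02·(-9.36, -14.88, 8) = (-0.0928, -2.3424, 3.68)
F(-0.0928, -2.3424, 3.68) = 29.36773632

29.36773632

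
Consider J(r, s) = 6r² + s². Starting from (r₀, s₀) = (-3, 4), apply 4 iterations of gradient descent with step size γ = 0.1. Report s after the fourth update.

1.6384

∇J = (12r, 2s)
Step 1: at (-3, 4), ∇J = (-36, 8) → (-3, 4) − 0.1·(-36, 8) = (0.6, 3.2)
Step 2: at (0.6, 3.2), ∇J = (7.2, 6.4) → (0.6, 3.2) − 0.1·(7.2, 6.4) = (-0.12, 2.56)
Step 3: at (-0.12, 2.56), ∇J = (-1.44, 5.12) → (-0.12, 2.56) − 0.1·(-1.44, 5.12) = (0.024, 2.048)
Step 4: at (0.024, 2.048), ∇J = (0.288, 4.096) → (0.024, 2.048) − 0.1·(0.288, 4.096) = (-0.0048, 1.6384)
s = 1.6384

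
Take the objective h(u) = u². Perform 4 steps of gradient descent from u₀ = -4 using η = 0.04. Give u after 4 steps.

-2.86557184

h′(u) = 2u
u₁ = -4 − 0.04·(-8) = -3.68
u₂ = -3.68 − 0.04·(-7.36) = -3.3856
u₃ = -3.3856 − 0.04·(-6.7712) = -3.114752
u₄ = -3.114752 − 0.04·(-6.229504) = -2.86557184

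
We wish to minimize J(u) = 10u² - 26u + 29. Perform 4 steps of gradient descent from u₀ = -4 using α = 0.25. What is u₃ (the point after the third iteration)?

340.5

J′(u) = 20u - 26
u₁ = -4 − 0.25·(-106) = 22.5
u₂ = 22.5 − 0.25·424 = -83.5
u₃ = -83.5 − 0.25·(-1696) = 340.5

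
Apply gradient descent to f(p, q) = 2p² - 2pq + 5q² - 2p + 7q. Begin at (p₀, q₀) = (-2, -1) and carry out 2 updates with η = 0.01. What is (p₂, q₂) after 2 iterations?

∇f = (4p - 2q - 2, -2p + 10q + 7)
(p₁, q₁) = (-2, -1) − 0.01·(-8, 1) = (-1.92, -1.01)
(p₂, q₂) = (-1.92, -1.01) − 0.01·(-7.66, 0.74) = (-1.8434, -1.0174)

(-1.8434, -1.0174)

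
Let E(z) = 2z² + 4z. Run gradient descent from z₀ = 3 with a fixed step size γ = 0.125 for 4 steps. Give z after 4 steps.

E′(z) = 4z + 4
Step 1: E′(3) = 16; z₁ = 3 − 0.125·16 = 1
Step 2: E′(1) = 8; z₂ = 1 − 0.125·8 = 0
Step 3: E′(0) = 4; z₃ = 0 − 0.125·4 = -0.5
Step 4: E′(-0.5) = 2; z₄ = -0.5 − 0.125·2 = -0.75

-0.75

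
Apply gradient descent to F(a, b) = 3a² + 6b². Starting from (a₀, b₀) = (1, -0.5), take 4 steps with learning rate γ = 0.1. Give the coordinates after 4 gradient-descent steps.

(0.0256, -0.0008)

∇F = (6a, 12b)
Step 1: at (1, -0.5), ∇F = (6, -6) → (1, -0.5) − 0.1·(6, -6) = (0.4, 0.1)
Step 2: at (0.4, 0.1), ∇F = (2.4, 1.2) → (0.4, 0.1) − 0.1·(2.4, 1.2) = (0.16, -0.02)
Step 3: at (0.16, -0.02), ∇F = (0.96, -0.24) → (0.16, -0.02) − 0.1·(0.96, -0.24) = (0.064, 0.004)
Step 4: at (0.064, 0.004), ∇F = (0.384, 0.048) → (0.064, 0.004) − 0.1·(0.384, 0.048) = (0.0256, -0.0008)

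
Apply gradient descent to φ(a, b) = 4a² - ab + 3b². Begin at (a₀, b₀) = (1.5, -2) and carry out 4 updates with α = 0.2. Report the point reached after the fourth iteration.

(0.432, -0.1792)

∇φ = (8a - b, -a + 6b)
(a₁, b₁) = (1.5, -2) − 0.2·(14, -13.5) = (-1.3, 0.7)
(a₂, b₂) = (-1.3, 0.7) − 0.2·(-11.1, 5.5) = (0.92, -0.4)
(a₃, b₃) = (0.92, -0.4) − 0.2·(7.76, -3.32) = (-0.632, 0.264)
(a₄, b₄) = (-0.632, 0.264) − 0.2·(-5.32, 2.216) = (0.432, -0.1792)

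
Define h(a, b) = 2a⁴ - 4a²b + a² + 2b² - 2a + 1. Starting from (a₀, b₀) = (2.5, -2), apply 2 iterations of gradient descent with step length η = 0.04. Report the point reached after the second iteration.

∇h = (8a³ - 8ab + 2a - 2, -4a² + 4b)
(a₁, b₁) = (2.5, -2) − 0.04·(168, -33) = (-4.22, -0.68)
(a₂, b₂) = (-4.22, -0.68) − 0.04·(-634.608384, -73.9536) = (21.16433536, 2.278144)

(21.16433536, 2.278144)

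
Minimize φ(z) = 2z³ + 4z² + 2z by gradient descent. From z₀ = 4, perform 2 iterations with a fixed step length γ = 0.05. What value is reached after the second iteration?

φ′(z) = 6z² + 8z + 2
Step 1: φ′(4) = 130; z₁ = 4 − 0.05·130 = -2.5
Step 2: φ′(-2.5) = 19.5; z₂ = -2.5 − 0.05·19.5 = -3.475

-3.475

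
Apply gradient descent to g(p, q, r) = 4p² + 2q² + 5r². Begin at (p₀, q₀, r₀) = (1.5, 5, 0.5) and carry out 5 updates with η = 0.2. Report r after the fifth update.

∇g = (8p, 4q, 10r)
(p₁, q₁, r₁) = (1.5, 5, 0.5) − 0.2·(12, 20, 5) = (-0.9, 1, -0.5)
(p₂, q₂, r₂) = (-0.9, 1, -0.5) − 0.2·(-7.2, 4, -5) = (0.54, 0.2, 0.5)
(p₃, q₃, r₃) = (0.54, 0.2, 0.5) − 0.2·(4.32, 0.8, 5) = (-0.324, 0.04, -0.5)
(p₄, q₄, r₄) = (-0.324, 0.04, -0.5) − 0.2·(-2.592, 0.16, -5) = (0.1944, 0.008, 0.5)
(p₅, q₅, r₅) = (0.1944, 0.008, 0.5) − 0.2·(1.5552, 0.032, 5) = (-0.11664, 0.0016, -0.5)
r = -0.5

-0.5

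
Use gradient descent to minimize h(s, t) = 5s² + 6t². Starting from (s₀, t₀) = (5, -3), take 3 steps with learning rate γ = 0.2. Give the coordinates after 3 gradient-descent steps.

∇h = (10s, 12t)
Step 1: at (5, -3), ∇h = (50, -36) → (5, -3) − 0.2·(50, -36) = (-5, 4.2)
Step 2: at (-5, 4.2), ∇h = (-50, 50.4) → (-5, 4.2) − 0.2·(-50, 50.4) = (5, -5.88)
Step 3: at (5, -5.88), ∇h = (50, -70.56) → (5, -5.88) − 0.2·(50, -70.56) = (-5, 8.232)

(-5, 8.232)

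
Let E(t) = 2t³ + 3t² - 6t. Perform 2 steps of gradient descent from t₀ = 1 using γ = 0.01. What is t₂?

E′(t) = 6t² + 6t - 6
t₁ = 1 − 0.01·6 = 0.94
t₂ = 0.94 − 0.01·4.9416 = 0.890584

0.890584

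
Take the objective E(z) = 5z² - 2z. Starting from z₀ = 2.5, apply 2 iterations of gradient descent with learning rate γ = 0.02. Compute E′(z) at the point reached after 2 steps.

14.72

E′(z) = 10z - 2
z₁ = 2.5 − 0.02·23 = 2.04
z₂ = 2.04 − 0.02·18.4 = 1.672
E′(z) at (1.672) = 14.72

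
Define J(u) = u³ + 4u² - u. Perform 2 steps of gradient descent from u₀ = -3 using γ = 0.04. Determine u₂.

-3.192768

J′(u) = 3u² + 8u - 1
Step 1: J′(-3) = 2; u₁ = -3 − 0.04·2 = -3.08
Step 2: J′(-3.08) = 2.8192; u₂ = -3.08 − 0.04·2.8192 = -3.192768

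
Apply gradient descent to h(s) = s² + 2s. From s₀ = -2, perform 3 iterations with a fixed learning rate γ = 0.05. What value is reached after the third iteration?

h′(s) = 2s + 2
Step 1: h′(-2) = -2; s₁ = -2 − 0.05·(-2) = -1.9
Step 2: h′(-1.9) = -1.8; s₂ = -1.9 − 0.05·(-1.8) = -1.81
Step 3: h′(-1.81) = -1.62; s₃ = -1.81 − 0.05·(-1.62) = -1.729

-1.729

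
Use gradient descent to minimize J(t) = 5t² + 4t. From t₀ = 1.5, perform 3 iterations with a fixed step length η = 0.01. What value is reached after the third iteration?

J′(t) = 10t + 4
Step 1: J′(1.5) = 19; t₁ = 1.5 − 0.01·19 = 1.31
Step 2: J′(1.31) = 17.1; t₂ = 1.31 − 0.01·17.1 = 1.139
Step 3: J′(1.139) = 15.39; t₃ = 1.139 − 0.01·15.39 = 0.9851

0.9851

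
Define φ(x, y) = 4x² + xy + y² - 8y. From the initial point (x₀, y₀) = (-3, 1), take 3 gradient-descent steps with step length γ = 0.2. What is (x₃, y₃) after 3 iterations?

(0.32, 3.68)

∇φ = (8x + y, x + 2y - 8)
(x₁, y₁) = (-3, 1) − 0.2·(-23, -9) = (1.6, 2.8)
(x₂, y₂) = (1.6, 2.8) − 0.2·(15.6, -0.8) = (-1.52, 2.96)
(x₃, y₃) = (-1.52, 2.96) − 0.2·(-9.2, -3.6) = (0.32, 3.68)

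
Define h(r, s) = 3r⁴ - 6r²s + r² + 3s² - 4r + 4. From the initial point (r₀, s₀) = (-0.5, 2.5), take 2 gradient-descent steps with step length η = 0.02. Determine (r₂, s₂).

(-0.84960088, 2.016268)

∇h = (12r³ - 12rs + 2r - 4, -6r² + 6s)
Step 1: at (-0.5, 2.5), ∇h = (8.5, 13.5) → (-0.5, 2.5) − 0.02·(8.5, 13.5) = (-0.67, 2.23)
Step 2: at (-0.67, 2.23), ∇h = (8.980044, 10.6866) → (-0.67, 2.23) − 0.02·(8.980044, 10.6866) = (-0.84960088, 2.016268)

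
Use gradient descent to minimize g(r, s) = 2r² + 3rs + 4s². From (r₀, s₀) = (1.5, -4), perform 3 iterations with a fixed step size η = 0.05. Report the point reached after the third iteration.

∇g = (4r + 3s, 3r + 8s)
Step 1: at (1.5, -4), ∇g = (-6, -27.5) → (1.5, -4) − 0.05·(-6, -27.5) = (1.8, -2.625)
Step 2: at (1.8, -2.625), ∇g = (-0.675, -15.6) → (1.8, -2.625) − 0.05·(-0.675, -15.6) = (1.83375, -1.845)
Step 3: at (1.83375, -1.845), ∇g = (1.8, -9.25875) → (1.83375, -1.845) − 0.05·(1.8, -9.25875) = (1.74375, -1.3820625)

(1.74375, -1.3820625)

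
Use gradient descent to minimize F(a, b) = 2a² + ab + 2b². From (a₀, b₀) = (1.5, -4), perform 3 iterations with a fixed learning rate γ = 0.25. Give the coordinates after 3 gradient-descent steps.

(0.0625, -0.0234375)

∇F = (4a + b, a + 4b)
Step 1: at (1.5, -4), ∇F = (2, -14.5) → (1.5, -4) − 0.25·(2, -14.5) = (1, -0.375)
Step 2: at (1, -0.375), ∇F = (3.625, -0.5) → (1, -0.375) − 0.25·(3.625, -0.5) = (0.09375, -0.25)
Step 3: at (0.09375, -0.25), ∇F = (0.125, -0.90625) → (0.09375, -0.25) − 0.25·(0.125, -0.90625) = (0.0625, -0.0234375)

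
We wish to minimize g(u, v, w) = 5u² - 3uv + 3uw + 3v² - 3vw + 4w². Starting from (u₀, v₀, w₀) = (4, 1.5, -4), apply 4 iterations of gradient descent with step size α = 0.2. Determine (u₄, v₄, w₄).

∇g = (10u - 3v + 3w, -3u + 6v - 3w, 3u - 3v + 8w)
Step 1: at (4, 1.5, -4), ∇g = (23.5, 9, -24.5) → (4, 1.5, -4) − 0.2·(23.5, 9, -24.5) = (-0.7, -0.3, 0.9)
Step 2: at (-0.7, -0.3, 0.9), ∇g = (-3.4, -2.4, 6) → (-0.7, -0.3, 0.9) − 0.2·(-3.4, -2.4, 6) = (-0.02, 0.18, -0.3)
Step 3: at (-0.02, 0.18, -0.3), ∇g = (-1.64, 2.04, -3) → (-0.02, 0.18, -0.3) − 0.2·(-1.64, 2.04, -3) = (0.308, -0.228, 0.3)
Step 4: at (0.308, -0.228, 0.3), ∇g = (4.664, -3.192, 4.008) → (0.308, -0.228, 0.3) − 0.2·(4.664, -3.192, 4.008) = (-0.6248, 0.4104, -0.5016)

(-0.6248, 0.4104, -0.5016)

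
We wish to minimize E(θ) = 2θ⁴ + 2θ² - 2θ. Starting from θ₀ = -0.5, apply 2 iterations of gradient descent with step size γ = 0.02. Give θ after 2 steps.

E′(θ) = 8θ³ + 4θ - 2
Step 1: E′(-0.5) = -5; θ₁ = -0.5 − 0.02·(-5) = -0.4
Step 2: E′(-0.4) = -4.112; θ₂ = -0.4 − 0.02·(-4.112) = -0.31776

-0.31776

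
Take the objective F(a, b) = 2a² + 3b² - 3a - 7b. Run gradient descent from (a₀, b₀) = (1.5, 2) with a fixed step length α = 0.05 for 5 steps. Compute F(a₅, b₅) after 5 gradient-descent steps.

-5.028688367925

∇F = (4a - 3, 6b - 7)
(a₁, b₁) = (1.5, 2) − 0.05·(3, 5) = (1.35, 1.75)
(a₂, b₂) = (1.35, 1.75) − 0.05·(2.4, 3.5) = (1.23, 1.575)
(a₃, b₃) = (1.23, 1.575) − 0.05·(1.92, 2.45) = (1.134, 1.4525)
(a₄, b₄) = (1.134, 1.4525) − 0.05·(1.536, 1.715) = (1.0572, 1.36675)
(a₅, b₅) = (1.0572, 1.36675) − 0.05·(1.2288, 1.2005) = (0.99576, 1.306725)
F(0.99576, 1.306725) = -5.028688367925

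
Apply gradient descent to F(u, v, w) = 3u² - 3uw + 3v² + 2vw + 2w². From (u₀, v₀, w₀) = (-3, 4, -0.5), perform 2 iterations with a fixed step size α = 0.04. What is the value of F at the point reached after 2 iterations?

∇F = (6u - 3w, 6v + 2w, -3u + 2v + 4w)
(u₁, v₁, w₁) = (-3, 4, -0.5) − 0.04·(-16.5, 23, 15) = (-2.34, 3.08, -1.1)
(u₂, v₂, w₂) = (-2.34, 3.08, -1.1) − 0.04·(-10.74, 16.28, 8.78) = (-1.9104, 2.4288, -1.4512)
F(-1.9104, 2.4288, -1.4512) = 17.49158912

17.49158912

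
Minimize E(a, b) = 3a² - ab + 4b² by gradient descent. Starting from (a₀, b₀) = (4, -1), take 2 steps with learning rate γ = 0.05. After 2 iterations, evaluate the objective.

11.1243625

∇E = (6a - b, -a + 8b)
Step 1: at (4, -1), ∇E = (25, -12) → (4, -1) − 0.05·(25, -12) = (2.75, -0.4)
Step 2: at (2.75, -0.4), ∇E = (16.9, -5.95) → (2.75, -0.4) − 0.05·(16.9, -5.95) = (1.905, -0.1025)
E(1.905, -0.1025) = 11.1243625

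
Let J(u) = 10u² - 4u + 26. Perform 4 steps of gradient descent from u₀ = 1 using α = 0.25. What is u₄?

J′(u) = 20u - 4
u₁ = 1 − 0.25·16 = -3
u₂ = -3 − 0.25·(-64) = 13
u₃ = 13 − 0.25·256 = -51
u₄ = -51 − 0.25·(-1024) = 205

205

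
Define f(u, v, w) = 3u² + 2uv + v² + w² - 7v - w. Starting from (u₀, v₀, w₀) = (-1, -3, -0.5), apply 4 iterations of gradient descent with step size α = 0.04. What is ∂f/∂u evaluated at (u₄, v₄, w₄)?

∇f = (6u + 2v, 2u + 2v - 7, 2w - 1)
Step 1: at (-1, -3, -0.5), ∇f = (-12, -15, -2) → (-1, -3, -0.5) − 0.04·(-12, -15, -2) = (-0.52, -2.4, -0.42)
Step 2: at (-0.52, -2.4, -0.42), ∇f = (-7.92, -12.84, -1.84) → (-0.52, -2.4, -0.42) − 0.04·(-7.92, -12.84, -1.84) = (-0.2032, -1.8864, -0.3464)
Step 3: at (-0.2032, -1.8864, -0.3464), ∇f = (-4.992, -11.1792, -1.6928) → (-0.2032, -1.8864, -0.3464) − 0.04·(-4.992, -11.1792, -1.6928) = (-0.00352, -1.439232, -0.278688)
Step 4: at (-0.00352, -1.439232, -0.278688), ∇f = (-2.899584, -9.885504, -1.557376) → (-0.00352, -1.439232, -0.278688) − 0.04·(-2.899584, -9.885504, -1.557376) = (0.11246336, -1.04381184, -0.21639296)
∂f/∂u at (0.11246336, -1.04381184, -0.21639296) = -1.41284352

-1.41284352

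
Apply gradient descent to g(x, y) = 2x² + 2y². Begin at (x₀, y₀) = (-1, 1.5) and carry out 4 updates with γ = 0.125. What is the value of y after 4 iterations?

∇g = (4x, 4y)
(x₁, y₁) = (-1, 1.5) − 0.125·(-4, 6) = (-0.5, 0.75)
(x₂, y₂) = (-0.5, 0.75) − 0.125·(-2, 3) = (-0.25, 0.375)
(x₃, y₃) = (-0.25, 0.375) − 0.125·(-1, 1.5) = (-0.125, 0.1875)
(x₄, y₄) = (-0.125, 0.1875) − 0.125·(-0.5, 0.75) = (-0.0625, 0.09375)
y = 0.09375

0.09375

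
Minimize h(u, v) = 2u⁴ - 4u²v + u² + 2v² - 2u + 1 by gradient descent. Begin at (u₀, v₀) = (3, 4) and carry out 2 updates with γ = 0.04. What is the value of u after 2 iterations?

∇h = (8u³ - 8uv + 2u - 2, -4u² + 4v)
(u₁, v₁) = (3, 4) − 0.04·(124, -20) = (-1.96, 4.8)
(u₂, v₂) = (-1.96, 4.8) − 0.04·(9.107712, 3.8336) = (-2.32430848, 4.646656)
u = -2.32430848

-2.32430848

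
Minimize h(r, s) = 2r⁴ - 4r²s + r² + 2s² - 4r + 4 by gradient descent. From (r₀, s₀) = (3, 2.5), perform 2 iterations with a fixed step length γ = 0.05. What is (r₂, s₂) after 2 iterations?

(35.4016, 7.842)

∇h = (8r³ - 8rs + 2r - 4, -4r² + 4s)
Step 1: at (3, 2.5), ∇h = (158, -26) → (3, 2.5) − 0.05·(158, -26) = (-4.9, 3.8)
Step 2: at (-4.9, 3.8), ∇h = (-806.032, -80.84) → (-4.9, 3.8) − 0.05·(-806.032, -80.84) = (35.4016, 7.842)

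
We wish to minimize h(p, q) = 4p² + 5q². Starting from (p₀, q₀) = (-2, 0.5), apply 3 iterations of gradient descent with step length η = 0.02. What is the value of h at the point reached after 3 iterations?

5.948448505856

∇h = (8p, 10q)
(p₁, q₁) = (-2, 0.5) − 0.02·(-16, 5) = (-1.68, 0.4)
(p₂, q₂) = (-1.68, 0.4) − 0.02·(-13.44, 4) = (-1.4112, 0.32)
(p₃, q₃) = (-1.4112, 0.32) − 0.02·(-11.2896, 3.2) = (-1.185408, 0.256)
h(-1.185408, 0.256) = 5.948448505856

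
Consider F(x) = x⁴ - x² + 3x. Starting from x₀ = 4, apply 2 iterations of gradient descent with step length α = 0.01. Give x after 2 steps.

F′(x) = 4x³ - 2x + 3
x₁ = 4 − 0.01·251 = 1.49
x₂ = 1.49 − 0.01·13.251796 = 1.35748204

1.35748204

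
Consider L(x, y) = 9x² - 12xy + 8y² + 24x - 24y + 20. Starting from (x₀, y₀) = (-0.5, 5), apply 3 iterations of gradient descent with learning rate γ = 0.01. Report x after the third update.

0.430156

∇L = (18x - 12y + 24, -12x + 16y - 24)
Step 1: at (-0.5, 5), ∇L = (-45, 62) → (-0.5, 5) − 0.01·(-45, 62) = (-0.05, 4.38)
Step 2: at (-0.05, 4.38), ∇L = (-29.46, 46.68) → (-0.05, 4.38) − 0.01·(-29.46, 46.68) = (0.2446, 3.9132)
Step 3: at (0.2446, 3.9132), ∇L = (-18.5556, 35.676) → (0.2446, 3.9132) − 0.01·(-18.5556, 35.676) = (0.430156, 3.55644)
x = 0.430156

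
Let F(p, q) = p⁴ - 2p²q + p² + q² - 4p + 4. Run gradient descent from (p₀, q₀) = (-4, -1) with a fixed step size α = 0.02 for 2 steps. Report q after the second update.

-0.194304

∇F = (4p³ - 4pq + 2p - 4, -2p² + 2q)
(p₁, q₁) = (-4, -1) − 0.02·(-284, -34) = (1.68, -0.32)
(p₂, q₂) = (1.68, -0.32) − 0.02·(20.476928, -6.2848) = (1.27046144, -0.194304)
q = -0.194304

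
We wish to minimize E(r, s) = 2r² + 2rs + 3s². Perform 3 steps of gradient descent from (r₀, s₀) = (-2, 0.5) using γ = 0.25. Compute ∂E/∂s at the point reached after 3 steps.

2.125

∇E = (4r + 2s, 2r + 6s)
(r₁, s₁) = (-2, 0.5) − 0.25·(-7, -1) = (-0.25, 0.75)
(r₂, s₂) = (-0.25, 0.75) − 0.25·(0.5, 4) = (-0.375, -0.25)
(r₃, s₃) = (-0.375, -0.25) − 0.25·(-2, -2.25) = (0.125, 0.3125)
∂E/∂s at (0.125, 0.3125) = 2.125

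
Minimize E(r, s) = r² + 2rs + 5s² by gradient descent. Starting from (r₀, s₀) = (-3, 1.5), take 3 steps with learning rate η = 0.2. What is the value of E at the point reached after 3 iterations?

∇E = (2r + 2s, 2r + 10s)
Step 1: at (-3, 1.5), ∇E = (-3, 9) → (-3, 1.5) − 0.2·(-3, 9) = (-2.4, -0.3)
Step 2: at (-2.4, -0.3), ∇E = (-5.4, -7.8) → (-2.4, -0.3) − 0.2·(-5.4, -7.8) = (-1.32, 1.26)
Step 3: at (-1.32, 1.26), ∇E = (-0.12, 9.96) → (-1.32, 1.26) − 0.2·(-0.12, 9.96) = (-1.296, -0.732)
E(-1.296, -0.732) = 6.25608

6.25608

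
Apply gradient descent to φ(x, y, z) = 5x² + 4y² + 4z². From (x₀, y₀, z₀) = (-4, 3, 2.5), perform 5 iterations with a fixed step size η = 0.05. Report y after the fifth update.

∇φ = (10x, 8y, 8z)
(x₁, y₁, z₁) = (-4, 3, 2.5) − 0.05·(-40, 24, 20) = (-2, 1.8, 1.5)
(x₂, y₂, z₂) = (-2, 1.8, 1.5) − 0.05·(-20, 14.4, 12) = (-1, 1.08, 0.9)
(x₃, y₃, z₃) = (-1, 1.08, 0.9) − 0.05·(-10, 8.64, 7.2) = (-0.5, 0.648, 0.54)
(x₄, y₄, z₄) = (-0.5, 0.648, 0.54) − 0.05·(-5, 5.184, 4.32) = (-0.25, 0.3888, 0.324)
(x₅, y₅, z₅) = (-0.25, 0.3888, 0.324) − 0.05·(-2.5, 3.1104, 2.592) = (-0.125, 0.23328, 0.1944)
y = 0.23328

0.23328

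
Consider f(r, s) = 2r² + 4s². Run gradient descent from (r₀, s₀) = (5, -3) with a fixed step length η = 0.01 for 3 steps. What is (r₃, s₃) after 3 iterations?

∇f = (4r, 8s)
Step 1: at (5, -3), ∇f = (20, -24) → (5, -3) − 0.01·(20, -24) = (4.8, -2.76)
Step 2: at (4.8, -2.76), ∇f = (19.2, -22.08) → (4.8, -2.76) − 0.01·(19.2, -22.08) = (4.608, -2.5392)
Step 3: at (4.608, -2.5392), ∇f = (18.432, -20.3136) → (4.608, -2.5392) − 0.01·(18.432, -20.3136) = (4.42368, -2.336064)

(4.42368, -2.336064)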